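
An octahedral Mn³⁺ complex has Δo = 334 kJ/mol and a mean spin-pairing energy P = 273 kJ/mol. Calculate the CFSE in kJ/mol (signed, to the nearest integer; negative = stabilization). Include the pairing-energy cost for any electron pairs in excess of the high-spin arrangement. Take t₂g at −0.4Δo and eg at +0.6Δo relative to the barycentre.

-261

Mn is in group 7, so Mn³⁺ is d⁴ (7 − 3 = 4).
Since Δo = 334 kJ/mol > P = 273 kJ/mol, the complex adopts the low-spin configuration.
Configuration: t₂g⁴ eg⁰.
Orbital CFSE = -1.6Δo = -1.6 × 334 = -534 kJ/mol.
Excess pairs vs high-spin: 1 − 0 = 1; pairing cost = +273 kJ/mol.
Net CFSE = -534 + 273 = -261 kJ/mol.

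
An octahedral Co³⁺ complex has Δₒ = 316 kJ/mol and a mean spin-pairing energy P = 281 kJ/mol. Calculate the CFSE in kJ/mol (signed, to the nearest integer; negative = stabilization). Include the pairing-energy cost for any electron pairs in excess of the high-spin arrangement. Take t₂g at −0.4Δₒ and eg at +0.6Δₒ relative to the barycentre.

-196

Co is in group 9, so Co³⁺ is d⁶ (9 − 3 = 6).
Here Δₒ > P (316 > 281), so the low-spin state is favoured.
That gives t₂g⁶ eg⁰.
Orbital CFSE = -2.4Δₒ = -2.4 × 316 = -758 kJ/mol.
Excess pairs vs high-spin: 3 − 1 = 2; pairing cost = +562 kJ/mol.
Net CFSE = -758 + 562 = -196 kJ/mol.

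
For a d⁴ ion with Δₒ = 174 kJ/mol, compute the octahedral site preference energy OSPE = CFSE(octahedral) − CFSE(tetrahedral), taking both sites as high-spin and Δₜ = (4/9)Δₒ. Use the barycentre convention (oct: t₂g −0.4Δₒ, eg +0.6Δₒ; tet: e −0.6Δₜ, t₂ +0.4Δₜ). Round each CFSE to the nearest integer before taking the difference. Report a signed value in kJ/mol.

In an octahedral site d⁴ (HS) is t₂g³ eg¹, giving CFSE(oct) = -0.6Δₒ = -104 kJ/mol.
Tetrahedral e² t₂² gives -0.4Δₜ = -0.4 × (4/9) × 174 = -31 kJ/mol.
Subtracting, OSPE = -104 − (-31) = -73 kJ/mol.

-73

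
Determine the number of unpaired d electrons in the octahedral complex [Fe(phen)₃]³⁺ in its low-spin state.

phen is neutral, so the +3 overall charge sits on Fe: oxidation state +3.
Fe sits in group 8; removing 3 electrons leaves Fe³⁺ with 8 − 3 = 5 d electrons.
Configuration: t₂g⁵ eg⁰, giving 1 unpaired electron.

1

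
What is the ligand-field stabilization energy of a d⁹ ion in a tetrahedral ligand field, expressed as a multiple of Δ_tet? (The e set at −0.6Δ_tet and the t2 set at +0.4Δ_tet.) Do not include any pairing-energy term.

Tetrahedral fields are weak (Δₜ ≈ 4/9 Δₒ), so electrons fill high-spin.
Configuration: e^4 t2^5.
CFSE = 4(-0.6Δ_tet) + 5(0.4Δ_tet) = -2.4Δ_tet + 2.0Δ_tet = -0.4Δ_tet.

-0.4 Δ_tet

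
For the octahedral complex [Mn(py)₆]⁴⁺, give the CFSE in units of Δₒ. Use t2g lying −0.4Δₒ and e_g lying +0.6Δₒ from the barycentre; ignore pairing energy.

-1.2 Δₒ

py is neutral, so the +4 overall charge sits on Mn: oxidation state +4.
Mn is in group 7, so Mn⁴⁺ is d³ (7 − 4 = 3).
For octahedral d³ the high- and low-spin configurations coincide.
Configuration: t2g^3 e_g^0.
CFSE = 3(-0.4Δₒ) + 0(0.6Δₒ) = -1.2Δₒ + 0.0Δₒ = -1.2Δₒ.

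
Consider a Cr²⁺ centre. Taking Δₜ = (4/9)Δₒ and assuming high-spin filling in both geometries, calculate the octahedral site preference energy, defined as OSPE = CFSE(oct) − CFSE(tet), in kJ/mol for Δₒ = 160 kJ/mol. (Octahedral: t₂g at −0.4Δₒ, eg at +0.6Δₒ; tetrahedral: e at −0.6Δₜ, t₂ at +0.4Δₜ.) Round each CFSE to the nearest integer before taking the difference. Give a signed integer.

Cr sits in group 6; removing 2 electrons leaves Cr²⁺ with 6 − 2 = 4 d electrons.
In an octahedral site d⁴ (HS) is t₂g³ eg¹, giving CFSE(oct) = -0.6Δₒ = -96 kJ/mol.
Tetrahedral e² t₂² gives -0.4Δₜ = -0.4 × (4/9) × 160 = -28 kJ/mol.
OSPE = -96 − (-28) = -68 kJ/mol.

-68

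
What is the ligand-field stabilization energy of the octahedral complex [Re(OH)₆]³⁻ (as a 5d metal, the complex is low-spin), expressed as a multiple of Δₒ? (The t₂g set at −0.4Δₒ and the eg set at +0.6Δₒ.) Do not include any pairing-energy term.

-1.6 Δₒ

Each OH⁻ contributes -1; 6 × (-1) = -6. With overall charge -3, Re is in the +3 oxidation state.
Re is in group 7, so Re³⁺ is d⁴ (7 − 3 = 4).
Configuration: t₂g⁴ eg⁰.
CFSE = 4(-0.4Δₒ) + 0(0.6Δₒ) = -1.6Δₒ + 0.0Δₒ = -1.6Δₒ.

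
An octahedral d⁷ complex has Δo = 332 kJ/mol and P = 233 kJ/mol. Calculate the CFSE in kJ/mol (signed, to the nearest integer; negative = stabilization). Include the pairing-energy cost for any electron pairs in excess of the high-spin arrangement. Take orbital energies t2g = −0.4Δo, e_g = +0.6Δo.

-365

Since Δo = 332 kJ/mol > P = 233 kJ/mol, the complex adopts the low-spin configuration.
That gives t2g^6 e_g^1.
Orbital CFSE = -1.8Δo = -1.8 × 332 = -598 kJ/mol.
Excess pairs vs high-spin: 3 − 2 = 1; pairing cost = +233 kJ/mol.
Net CFSE = -598 + 233 = -365 kJ/mol.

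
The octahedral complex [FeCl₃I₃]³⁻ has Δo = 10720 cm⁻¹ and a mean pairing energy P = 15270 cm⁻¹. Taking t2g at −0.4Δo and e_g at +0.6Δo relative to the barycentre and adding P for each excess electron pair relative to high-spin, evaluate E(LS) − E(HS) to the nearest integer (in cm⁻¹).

Ligand charges: 3×(-1) from Cl⁻ and 3×(-1) from I⁻ sum to -6; with overall charge -3, Fe is +3.
Fe is in group 8, so Fe³⁺ is d⁵ (8 − 3 = 5).
High-spin: t2g^3 e_g^2, CFSE = 0.0Δo = 0 cm⁻¹.
For low-spin the configuration is t2g^5 e_g^0: orbital energy -2.0 × 10720 = -21440 cm⁻¹, and 2 additional pairs relative to high-spin add 30540 cm⁻¹, giving 9100 cm⁻¹.
The difference is 9100 − (0) = 9100 cm⁻¹, so high-spin lies lower.

9100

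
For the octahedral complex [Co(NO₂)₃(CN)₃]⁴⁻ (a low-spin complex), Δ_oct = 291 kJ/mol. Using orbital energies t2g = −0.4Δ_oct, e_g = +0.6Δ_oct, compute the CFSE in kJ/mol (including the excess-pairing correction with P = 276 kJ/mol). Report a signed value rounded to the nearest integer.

Ligand charges: 3×(-1) from NO₂⁻ and 3×(-1) from CN⁻ sum to -6; with overall charge -4, Co is +2.
Co is in group 9, so Co²⁺ is d⁷ (9 − 2 = 7).
Electron filling gives t2g^6 e_g^1.
CFSE(orbital) = 6×(-0.4Δ_oct) + 1×(0.6Δ_oct) = -1.8Δ_oct; with Δ_oct = 291 kJ/mol that is -524 kJ/mol.
High-spin d⁷ would be t2g^5 e_g^2 with 2 pairs; low-spin has 3, so 1 excess pair costs +1P = +276 kJ/mol.
Combining: -524 + 276 = -248 kJ/mol.

-248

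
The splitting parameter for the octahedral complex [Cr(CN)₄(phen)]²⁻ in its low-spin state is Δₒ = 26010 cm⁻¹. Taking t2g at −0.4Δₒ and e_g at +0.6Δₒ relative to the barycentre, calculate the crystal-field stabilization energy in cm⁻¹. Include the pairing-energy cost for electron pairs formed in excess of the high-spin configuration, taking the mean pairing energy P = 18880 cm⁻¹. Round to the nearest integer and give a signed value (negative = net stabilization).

Ligand charges: 4×(-1) from CN⁻ and 1×(+0) from phen sum to -4; with overall charge -2, Cr is +2.
Cr²⁺: group 6, so d-count = 6 − 2 = 4.
Electron filling gives t2g^4 e_g^0.
Orbital CFSE = 4(-0.4) + 0(0.6) = -1.6Δₒ = -1.6 × 26010 = -41616 cm⁻¹.
High-spin d⁴ would be t2g^3 e_g^1 with 0 pairs; low-spin has 1, so 1 excess pair costs +1P = +18880 cm⁻¹.
Net CFSE = -41616 + 18880 = -22736 cm⁻¹.

-22736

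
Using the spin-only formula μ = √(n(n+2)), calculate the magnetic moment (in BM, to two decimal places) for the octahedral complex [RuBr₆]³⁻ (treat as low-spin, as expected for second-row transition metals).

1.73 BM

Each Br⁻ contributes -1; 6 × (-1) = -6. With overall charge -3, Ru is in the +3 oxidation state.
Ru is in group 8, so Ru³⁺ is d⁵ (8 − 3 = 5).
Configuration: t₂g⁵ eg⁰ → 1 unpaired electron.
μ(spin-only) = √[1(1+2)] = √3 ≈ 1.73 BM.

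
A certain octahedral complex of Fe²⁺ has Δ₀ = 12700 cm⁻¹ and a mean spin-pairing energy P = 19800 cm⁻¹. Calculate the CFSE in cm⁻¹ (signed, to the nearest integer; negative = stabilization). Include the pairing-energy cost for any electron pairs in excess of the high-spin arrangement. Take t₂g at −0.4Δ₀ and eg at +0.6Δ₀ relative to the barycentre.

Fe is in group 8, so Fe²⁺ is d⁶ (8 − 2 = 6).
Since Δ₀ = 12700 cm⁻¹ < P = 19800 cm⁻¹, the complex adopts the high-spin configuration.
Configuration: t₂g⁴ eg².
Orbital CFSE = -0.4Δ₀ = -0.4 × 12700 = -5080 cm⁻¹.
High-spin has no excess pairs, so no pairing correction applies.

-5080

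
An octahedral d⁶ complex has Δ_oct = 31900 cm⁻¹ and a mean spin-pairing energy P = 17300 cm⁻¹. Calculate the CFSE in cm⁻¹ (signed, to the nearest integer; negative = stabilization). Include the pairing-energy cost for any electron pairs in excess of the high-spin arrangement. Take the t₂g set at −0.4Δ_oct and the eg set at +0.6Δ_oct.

Here Δ_oct > P (31900 > 17300), so the low-spin state is favoured.
Filling d⁶ accordingly: t₂g⁶ eg⁰.
Orbital CFSE = -2.4Δ_oct = -2.4 × 31900 = -76560 cm⁻¹.
Excess pairs vs high-spin: 3 − 1 = 2; pairing cost = +34600 cm⁻¹.
Net CFSE = -76560 + 34600 = -41960 cm⁻¹.

-41960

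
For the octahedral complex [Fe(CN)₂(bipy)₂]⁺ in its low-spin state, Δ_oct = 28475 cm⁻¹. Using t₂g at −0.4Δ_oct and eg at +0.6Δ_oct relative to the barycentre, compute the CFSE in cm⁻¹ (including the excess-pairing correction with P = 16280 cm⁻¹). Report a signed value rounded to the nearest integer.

Ligand charges: 2×(-1) from CN⁻ and 2×(+0) from bipy sum to -2; with overall charge +1, Fe is +3.
Group 8 minus oxidation state +3 gives a d⁵ configuration for Fe³⁺.
The d⁵ electrons fill as t₂g⁵ eg⁰.
The orbital stabilization is -2.0Δ_oct = -2.0 × 28475 = -56950 cm⁻¹.
Pairing penalty: 2 pairs vs 0 in the high-spin reference → 2 extra × P = 32560 cm⁻¹.
Overall CFSE = -56950 + 32560 = -24390 cm⁻¹.

-24390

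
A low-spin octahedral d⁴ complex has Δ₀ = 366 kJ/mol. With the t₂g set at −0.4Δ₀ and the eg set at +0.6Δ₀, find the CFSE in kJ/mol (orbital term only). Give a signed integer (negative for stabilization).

-586

Configuration: t₂g⁴ eg⁰.
Orbital CFSE = 4(-0.4) + 0(0.6) = -1.6Δ₀ = -1.6 × 366 = -586 kJ/mol.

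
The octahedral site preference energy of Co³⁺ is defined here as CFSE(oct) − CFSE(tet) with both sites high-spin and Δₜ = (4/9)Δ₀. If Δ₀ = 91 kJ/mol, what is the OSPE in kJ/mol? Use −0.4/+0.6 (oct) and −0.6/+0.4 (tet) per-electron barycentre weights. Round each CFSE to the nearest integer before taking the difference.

-12

Co³⁺: group 9, so d-count = 9 − 3 = 6.
Octahedral (high-spin): t₂g⁴ eg², CFSE = 4(−0.4) + 2(+0.6) = -0.4Δ₀ = -0.4 × 91 = -36 kJ/mol.
Tetrahedral e³ t₂³ gives -0.6Δₜ = -0.6 × (4/9) × 91 = -24 kJ/mol.
Subtracting, OSPE = -36 − (-24) = -12 kJ/mol.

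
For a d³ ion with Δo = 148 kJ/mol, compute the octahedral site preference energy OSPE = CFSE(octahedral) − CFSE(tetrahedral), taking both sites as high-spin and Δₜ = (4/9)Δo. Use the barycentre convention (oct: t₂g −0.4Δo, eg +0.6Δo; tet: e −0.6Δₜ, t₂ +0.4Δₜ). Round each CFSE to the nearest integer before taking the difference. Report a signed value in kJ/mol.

-125

Octahedral high-spin t₂g³ eg⁰: CFSE = -1.2 × 148 = -178 kJ/mol.
Tetrahedral e² t₂¹ gives -0.8Δₜ = -0.8 × (4/9) × 148 = -53 kJ/mol.
OSPE = CFSE(oct) − CFSE(tet) = -178 − (-53) = -125 kJ/mol.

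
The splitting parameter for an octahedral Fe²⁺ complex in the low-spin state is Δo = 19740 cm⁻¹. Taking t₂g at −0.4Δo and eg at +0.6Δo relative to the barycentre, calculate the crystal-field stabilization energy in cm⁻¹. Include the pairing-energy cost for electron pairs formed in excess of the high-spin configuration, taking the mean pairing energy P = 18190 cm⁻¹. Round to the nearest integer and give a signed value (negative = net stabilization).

-10996

Fe sits in group 8; removing 2 electrons leaves Fe²⁺ with 8 − 2 = 6 d electrons.
The d⁶ electrons fill as t₂g⁶ eg⁰.
Orbital CFSE = 6(-0.4) + 0(0.6) = -2.4Δo = -2.4 × 19740 = -47376 cm⁻¹.
Relative to high-spin t₂g⁴ eg² (1 paired), the low-spin configuration has 2 additional pairs, contributing +2 × 18190 = +36380 cm⁻¹.
Combining: -47376 + 36380 = -10996 cm⁻¹.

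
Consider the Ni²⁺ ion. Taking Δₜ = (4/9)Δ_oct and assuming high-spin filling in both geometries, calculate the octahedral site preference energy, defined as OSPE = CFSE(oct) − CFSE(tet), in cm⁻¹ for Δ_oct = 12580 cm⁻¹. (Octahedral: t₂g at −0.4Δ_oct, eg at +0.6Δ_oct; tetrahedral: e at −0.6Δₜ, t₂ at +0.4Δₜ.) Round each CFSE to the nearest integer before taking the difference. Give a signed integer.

-10623

Group 10 minus oxidation state +2 gives a d⁸ configuration for Ni²⁺.
Octahedral (high-spin): t₂g⁶ eg², CFSE = 6(−0.4) + 2(+0.6) = -1.2Δ_oct = -1.2 × 12580 = -15096 cm⁻¹.
Tetrahedral: e⁴ t₂⁴, CFSE = 4(−0.6) + 4(+0.4) = -0.8Δₜ = -0.8 × (4/9) × 12580 = -4473 cm⁻¹.
OSPE = -15096 − (-4473) = -10623 cm⁻¹.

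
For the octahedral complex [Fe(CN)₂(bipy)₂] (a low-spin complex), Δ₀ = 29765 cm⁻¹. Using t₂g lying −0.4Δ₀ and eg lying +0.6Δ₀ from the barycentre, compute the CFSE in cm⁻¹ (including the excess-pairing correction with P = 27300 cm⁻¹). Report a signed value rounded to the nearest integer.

-16836

Ligand charges: 2×(-1) from CN⁻ and 2×(+0) from bipy sum to -2; with overall charge +0, Fe is +2.
Fe²⁺: group 8, so d-count = 8 − 2 = 6.
Electron filling gives t₂g⁶ eg⁰.
The orbital stabilization is -2.4Δ₀ = -2.4 × 29765 = -71436 cm⁻¹.
Pairing penalty: 3 pairs vs 1 in the high-spin reference → 2 extra × P = 54600 cm⁻¹.
Net CFSE = -71436 + 54600 = -16836 cm⁻¹.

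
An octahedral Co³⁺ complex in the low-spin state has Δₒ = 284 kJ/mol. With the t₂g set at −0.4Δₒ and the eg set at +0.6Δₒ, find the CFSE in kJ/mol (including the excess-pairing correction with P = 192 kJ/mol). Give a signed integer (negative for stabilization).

Group 9 minus oxidation state +3 gives a d⁶ configuration for Co³⁺.
The d⁶ electrons fill as t₂g⁶ eg⁰.
The orbital stabilization is -2.4Δₒ = -2.4 × 284 = -682 kJ/mol.
Relative to high-spin t₂g⁴ eg² (1 paired), the low-spin configuration has 2 additional pairs, contributing +2 × 192 = +384 kJ/mol.
Combining: -682 + 384 = -298 kJ/mol.

-298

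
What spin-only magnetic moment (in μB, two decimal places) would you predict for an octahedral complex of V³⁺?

2.83 μB

V³⁺: group 5, so d-count = 5 − 3 = 2.
For octahedral d² the high- and low-spin configurations coincide.
Configuration: t₂g² eg⁰ → 2 unpaired electrons.
μ(spin-only) = √[2(2+2)] = √8 ≈ 2.83 μB.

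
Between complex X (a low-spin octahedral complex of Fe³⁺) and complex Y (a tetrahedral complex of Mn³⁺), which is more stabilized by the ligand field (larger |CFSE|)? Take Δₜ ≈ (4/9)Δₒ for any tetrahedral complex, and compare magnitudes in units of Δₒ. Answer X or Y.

X

X: Fe sits in group 8; removing 3 electrons leaves Fe³⁺ with 8 − 3 = 5 d electrons; t₂g⁵ eg⁰, CFSE = -2.0Δₒ.
Y: Group 7 minus oxidation state +3 gives a d⁴ configuration for Mn³⁺; With tetrahedral geometry the complex is necessarily high-spin; e² t₂², CFSE = -0.4Δₜ ≈ -0.18Δₒ.
So X has the larger |CFSE|.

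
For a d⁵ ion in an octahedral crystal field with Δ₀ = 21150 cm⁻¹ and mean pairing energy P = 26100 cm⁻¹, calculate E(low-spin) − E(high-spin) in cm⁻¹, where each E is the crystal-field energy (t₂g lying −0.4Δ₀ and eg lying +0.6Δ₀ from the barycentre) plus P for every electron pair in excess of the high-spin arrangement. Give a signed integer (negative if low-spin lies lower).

In the high-spin limit (t₂g³ eg²) the orbital term is 0.0Δ₀ = 0 cm⁻¹, with no excess pairing.
Low-spin: t₂g⁵ eg⁰, orbital CFSE = -2.0Δ₀ = -42300 cm⁻¹; plus 2 excess pairs × P = +52200 cm⁻¹; total 9900 cm⁻¹.
The difference is 9900 − (0) = 9900 cm⁻¹, so high-spin lies lower.

9900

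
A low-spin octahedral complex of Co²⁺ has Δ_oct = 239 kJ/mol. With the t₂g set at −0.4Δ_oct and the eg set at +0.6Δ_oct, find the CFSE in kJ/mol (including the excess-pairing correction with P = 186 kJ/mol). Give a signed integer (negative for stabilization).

-244

Co is in group 9, so Co²⁺ is d⁷ (9 − 2 = 7).
Configuration: t₂g⁶ eg¹.
The orbital stabilization is -1.8Δ_oct = -1.8 × 239 = -430 kJ/mol.
Pairing penalty: 3 pairs vs 2 in the high-spin reference → 1 extra × P = 186 kJ/mol.
Overall CFSE = -430 + 186 = -244 kJ/mol.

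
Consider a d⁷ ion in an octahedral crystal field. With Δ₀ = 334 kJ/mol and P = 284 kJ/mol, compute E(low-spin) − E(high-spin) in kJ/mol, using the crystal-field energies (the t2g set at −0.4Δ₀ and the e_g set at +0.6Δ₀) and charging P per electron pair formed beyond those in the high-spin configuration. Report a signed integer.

-50

High-spin d⁷ fills as t2g^5 e_g^2 with CFSE 5(−0.4) + 2(+0.6) = -0.8Δ₀ = -267 kJ/mol.
For low-spin the configuration is t2g^6 e_g^1: orbital energy -1.8 × 334 = -601 kJ/mol, and 1 additional pair relative to high-spin adds 284 kJ/mol, giving -317 kJ/mol.
The difference is -317 − (-267) = -50 kJ/mol, so low-spin lies lower.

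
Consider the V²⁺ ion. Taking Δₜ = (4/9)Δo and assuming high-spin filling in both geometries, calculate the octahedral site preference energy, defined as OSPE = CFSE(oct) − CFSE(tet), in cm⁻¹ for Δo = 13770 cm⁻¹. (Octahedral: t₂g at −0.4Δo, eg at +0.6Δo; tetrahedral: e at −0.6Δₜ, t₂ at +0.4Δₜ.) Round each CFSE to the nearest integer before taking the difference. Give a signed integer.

V sits in group 5; removing 2 electrons leaves V²⁺ with 5 − 2 = 3 d electrons.
Octahedral high-spin t₂g³ eg⁰: CFSE = -1.2 × 13770 = -16524 cm⁻¹.
Tetrahedral: e² t₂¹, CFSE = 2(−0.6) + 1(+0.4) = -0.8Δₜ = -0.8 × (4/9) × 13770 = -4896 cm⁻¹.
Subtracting, OSPE = -16524 − (-4896) = -11628 cm⁻¹.

-11628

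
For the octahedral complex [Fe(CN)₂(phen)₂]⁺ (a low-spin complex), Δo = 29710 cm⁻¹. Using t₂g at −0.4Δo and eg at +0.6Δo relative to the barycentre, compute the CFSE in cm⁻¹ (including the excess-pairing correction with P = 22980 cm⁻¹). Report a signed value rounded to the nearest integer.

-13460

Ligand charges: 2×(-1) from CN⁻ and 2×(+0) from phen sum to -2; with overall charge +1, Fe is +3.
Fe sits in group 8; removing 3 electrons leaves Fe³⁺ with 8 − 3 = 5 d electrons.
The d⁵ electrons fill as t₂g⁵ eg⁰.
Orbital CFSE = 5(-0.4) + 0(0.6) = -2.0Δo = -2.0 × 29710 = -59420 cm⁻¹.
High-spin d⁵ would be t₂g³ eg² with 0 pairs; low-spin has 2, so 2 excess pairs cost +2P = +45960 cm⁻¹.
Overall CFSE = -59420 + 45960 = -13460 cm⁻¹.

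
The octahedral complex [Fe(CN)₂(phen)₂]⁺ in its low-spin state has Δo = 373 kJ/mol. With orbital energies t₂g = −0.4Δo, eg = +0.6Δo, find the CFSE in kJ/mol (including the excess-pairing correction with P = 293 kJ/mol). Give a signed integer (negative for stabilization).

Ligand charges: 2×(-1) from CN⁻ and 2×(+0) from phen sum to -2; with overall charge +1, Fe is +3.
Fe³⁺: group 8, so d-count = 8 − 3 = 5.
Electron filling gives t₂g⁵ eg⁰.
CFSE(orbital) = 5×(-0.4Δo) + 0×(0.6Δo) = -2.0Δo; with Δo = 373 kJ/mol that is -746 kJ/mol.
Pairing penalty: 2 pairs vs 0 in the high-spin reference → 2 extra × P = 586 kJ/mol.
Overall CFSE = -746 + 586 = -160 kJ/mol.

-160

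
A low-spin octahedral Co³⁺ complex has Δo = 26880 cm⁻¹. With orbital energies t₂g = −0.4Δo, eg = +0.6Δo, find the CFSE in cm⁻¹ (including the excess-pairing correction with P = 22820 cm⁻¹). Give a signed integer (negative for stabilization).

Group 9 minus oxidation state +3 gives a d⁶ configuration for Co³⁺.
Electron filling gives t₂g⁶ eg⁰.
CFSE(orbital) = 6×(-0.4Δo) + 0×(0.6Δo) = -2.4Δo; with Δo = 26880 cm⁻¹ that is -64512 cm⁻¹.
Pairing penalty: 3 pairs vs 1 in the high-spin reference → 2 extra × P = 45640 cm⁻¹.
Overall CFSE = -64512 + 45640 = -18872 cm⁻¹.

-18872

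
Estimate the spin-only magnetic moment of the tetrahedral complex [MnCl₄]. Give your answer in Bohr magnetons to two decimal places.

Each Cl⁻ contributes -1; 4 × (-1) = -4. With overall charge +0, Mn is in the +4 oxidation state.
Group 7 minus oxidation state +4 gives a d³ configuration for Mn⁴⁺.
Tetrahedral fields are weak (Δₜ ≈ 4/9 Δₒ), so electrons fill high-spin.
Configuration: e^2 t2^1 → 3 unpaired electrons.
μ(spin-only) = √[3(3+2)] = √15 ≈ 3.87 Bohr magnetons.

3.87 Bohr magnetons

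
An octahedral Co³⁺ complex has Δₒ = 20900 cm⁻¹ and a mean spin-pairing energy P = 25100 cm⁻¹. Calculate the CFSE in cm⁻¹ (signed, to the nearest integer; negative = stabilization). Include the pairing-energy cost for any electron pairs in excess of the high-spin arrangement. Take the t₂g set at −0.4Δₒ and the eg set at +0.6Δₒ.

Group 9 minus oxidation state +3 gives a d⁶ configuration for Co³⁺.
Here Δₒ < P (20900 < 25100), so the high-spin state is favoured.
Filling d⁶ accordingly: t₂g⁴ eg².
Orbital CFSE = -0.4Δₒ = -0.4 × 20900 = -8360 cm⁻¹.
High-spin has no excess pairs, so no pairing correction applies.

-8360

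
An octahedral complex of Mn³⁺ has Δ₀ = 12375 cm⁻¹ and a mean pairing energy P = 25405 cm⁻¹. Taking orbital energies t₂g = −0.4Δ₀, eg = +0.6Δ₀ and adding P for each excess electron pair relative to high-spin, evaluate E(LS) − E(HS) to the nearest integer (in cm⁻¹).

13030

Mn is in group 7, so Mn³⁺ is d⁴ (7 − 3 = 4).
High-spin: t₂g³ eg¹, CFSE = -0.6Δ₀ = -7425 cm⁻¹.
Low-spin t₂g⁴ eg⁰ gives -1.6Δ₀ = -19800 cm⁻¹, but forming 1 extra pair costs 1P = 25405 cm⁻¹, so E(LS) = -19800 + 25405 = 5605 cm⁻¹.
E(LS) − E(HS) = 5605 − (-7425) = 13030 cm⁻¹.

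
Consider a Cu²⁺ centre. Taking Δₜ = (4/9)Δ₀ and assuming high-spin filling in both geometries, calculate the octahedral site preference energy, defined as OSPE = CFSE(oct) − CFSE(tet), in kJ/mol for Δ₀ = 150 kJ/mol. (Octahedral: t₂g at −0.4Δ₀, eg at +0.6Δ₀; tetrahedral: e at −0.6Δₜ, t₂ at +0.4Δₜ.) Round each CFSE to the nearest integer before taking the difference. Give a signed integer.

-63

Cu is in group 11, so Cu²⁺ is d⁹ (11 − 2 = 9).
Octahedral high-spin t₂g⁶ eg³: CFSE = -0.6 × 150 = -90 kJ/mol.
In a tetrahedral site the filling is e⁴ t₂⁵: CFSE(tet) = -0.4Δₜ = -0.4 × (4/9)(150) = -27 kJ/mol.
OSPE = CFSE(oct) − CFSE(tet) = -90 − (-27) = -63 kJ/mol.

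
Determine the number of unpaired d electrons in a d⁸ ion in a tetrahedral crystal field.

Tetrahedral splitting is small, so the complex is high-spin.
Configuration: e⁴ t₂⁴, giving 2 unpaired electrons.

2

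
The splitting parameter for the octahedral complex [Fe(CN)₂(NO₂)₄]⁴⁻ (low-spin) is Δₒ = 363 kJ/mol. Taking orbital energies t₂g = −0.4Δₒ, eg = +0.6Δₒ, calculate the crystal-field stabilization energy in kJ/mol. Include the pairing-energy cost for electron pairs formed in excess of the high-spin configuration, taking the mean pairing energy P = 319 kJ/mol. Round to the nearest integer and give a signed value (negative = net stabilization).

-233

Ligand charges: 2×(-1) from CN⁻ and 4×(-1) from NO₂⁻ sum to -6; with overall charge -4, Fe is +2.
Fe²⁺: group 8, so d-count = 8 − 2 = 6.
The d⁶ electrons fill as t₂g⁶ eg⁰.
The orbital stabilization is -2.4Δₒ = -2.4 × 363 = -871 kJ/mol.
Pairing penalty: 3 pairs vs 1 in the high-spin reference → 2 extra × P = 638 kJ/mol.
Overall CFSE = -871 + 638 = -233 kJ/mol.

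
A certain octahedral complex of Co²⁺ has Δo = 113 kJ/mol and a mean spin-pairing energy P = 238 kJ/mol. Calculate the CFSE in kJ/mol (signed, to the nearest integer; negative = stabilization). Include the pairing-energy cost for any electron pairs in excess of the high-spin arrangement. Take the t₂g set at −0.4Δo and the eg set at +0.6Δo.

Co is in group 9, so Co²⁺ is d⁷ (9 − 2 = 7).
With Δo < P the complex is high-spin.
That gives t₂g⁵ eg².
Orbital CFSE = -0.8Δo = -0.8 × 113 = -90 kJ/mol.
High-spin has no excess pairs, so no pairing correction applies.

-90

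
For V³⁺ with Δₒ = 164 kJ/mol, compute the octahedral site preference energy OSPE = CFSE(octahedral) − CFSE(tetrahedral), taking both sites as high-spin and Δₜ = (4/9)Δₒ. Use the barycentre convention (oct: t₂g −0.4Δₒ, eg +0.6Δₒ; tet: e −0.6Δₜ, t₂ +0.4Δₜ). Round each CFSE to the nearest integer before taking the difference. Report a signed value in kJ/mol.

V³⁺: group 5, so d-count = 5 − 3 = 2.
In an octahedral site d² (HS) is t2g^2 e_g^0, giving CFSE(oct) = -0.8Δₒ = -131 kJ/mol.
Tetrahedral e^2 t2^0 gives -1.2Δₜ = -1.2 × (4/9) × 164 = -87 kJ/mol.
Subtracting, OSPE = -131 − (-87) = -44 kJ/mol.

-44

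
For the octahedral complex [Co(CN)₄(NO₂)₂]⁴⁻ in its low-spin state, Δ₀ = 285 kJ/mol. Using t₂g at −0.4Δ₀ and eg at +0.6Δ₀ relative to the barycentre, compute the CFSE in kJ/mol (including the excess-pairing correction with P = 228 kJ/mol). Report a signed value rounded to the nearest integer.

-285

Ligand charges: 4×(-1) from CN⁻ and 2×(-1) from NO₂⁻ sum to -6; with overall charge -4, Co is +2.
Group 9 minus oxidation state +2 gives a d⁷ configuration for Co²⁺.
Electron filling gives t₂g⁶ eg¹.
The orbital stabilization is -1.8Δ₀ = -1.8 × 285 = -513 kJ/mol.
High-spin d⁷ would be t₂g⁵ eg² with 2 pairs; low-spin has 3, so 1 excess pair costs +1P = +228 kJ/mol.
Combining: -513 + 228 = -285 kJ/mol.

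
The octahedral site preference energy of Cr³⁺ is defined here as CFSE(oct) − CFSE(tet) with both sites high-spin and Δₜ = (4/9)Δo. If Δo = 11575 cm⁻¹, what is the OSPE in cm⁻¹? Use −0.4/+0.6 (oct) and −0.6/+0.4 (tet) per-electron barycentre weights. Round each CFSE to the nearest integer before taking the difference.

-9774

Cr sits in group 6; removing 3 electrons leaves Cr³⁺ with 6 − 3 = 3 d electrons.
Octahedral (high-spin): t₂g³ eg⁰, CFSE = 3(−0.4) + 0(+0.6) = -1.2Δo = -1.2 × 11575 = -13890 cm⁻¹.
In a tetrahedral site the filling is e² t₂¹: CFSE(tet) = -0.8Δₜ = -0.8 × (4/9)(11575) = -4116 cm⁻¹.
OSPE = -13890 − (-4116) = -9774 cm⁻¹.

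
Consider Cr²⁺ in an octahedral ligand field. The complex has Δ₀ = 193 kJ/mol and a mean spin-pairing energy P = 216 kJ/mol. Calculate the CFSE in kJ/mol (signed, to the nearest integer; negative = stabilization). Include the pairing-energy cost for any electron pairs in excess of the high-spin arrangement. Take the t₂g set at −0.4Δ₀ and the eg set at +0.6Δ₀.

-116

Cr²⁺: group 6, so d-count = 6 − 2 = 4.
Δ₀ < P, so pairing is avoided: the ground state is high-spin.
That gives t₂g³ eg¹.
Orbital CFSE = -0.6Δ₀ = -0.6 × 193 = -116 kJ/mol.
High-spin has no excess pairs, so no pairing correction applies.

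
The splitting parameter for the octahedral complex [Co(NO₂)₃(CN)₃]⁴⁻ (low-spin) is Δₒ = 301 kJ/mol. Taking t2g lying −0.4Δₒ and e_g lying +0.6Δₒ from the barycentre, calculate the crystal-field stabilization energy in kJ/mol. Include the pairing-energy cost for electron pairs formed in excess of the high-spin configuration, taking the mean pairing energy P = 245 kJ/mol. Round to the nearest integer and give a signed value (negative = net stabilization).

Ligand charges: 3×(-1) from NO₂⁻ and 3×(-1) from CN⁻ sum to -6; with overall charge -4, Co is +2.
Co²⁺: group 9, so d-count = 9 − 2 = 7.
The d⁷ electrons fill as t2g^6 e_g^1.
The orbital stabilization is -1.8Δₒ = -1.8 × 301 = -542 kJ/mol.
Pairing penalty: 3 pairs vs 2 in the high-spin reference → 1 extra × P = 245 kJ/mol.
Overall CFSE = -542 + 245 = -297 kJ/mol.

-297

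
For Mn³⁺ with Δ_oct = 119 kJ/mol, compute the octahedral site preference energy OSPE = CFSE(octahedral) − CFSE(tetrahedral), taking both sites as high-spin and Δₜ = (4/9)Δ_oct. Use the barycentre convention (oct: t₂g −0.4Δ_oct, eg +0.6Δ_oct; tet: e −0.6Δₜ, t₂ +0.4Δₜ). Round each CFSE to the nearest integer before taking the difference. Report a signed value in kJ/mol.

-50

Mn sits in group 7; removing 3 electrons leaves Mn³⁺ with 7 − 3 = 4 d electrons.
Octahedral (high-spin): t₂g³ eg¹, CFSE = 3(−0.4) + 1(+0.6) = -0.6Δ_oct = -0.6 × 119 = -71 kJ/mol.
Tetrahedral e² t₂² gives -0.4Δₜ = -0.4 × (4/9) × 119 = -21 kJ/mol.
OSPE = CFSE(oct) − CFSE(tet) = -71 − (-21) = -50 kJ/mol.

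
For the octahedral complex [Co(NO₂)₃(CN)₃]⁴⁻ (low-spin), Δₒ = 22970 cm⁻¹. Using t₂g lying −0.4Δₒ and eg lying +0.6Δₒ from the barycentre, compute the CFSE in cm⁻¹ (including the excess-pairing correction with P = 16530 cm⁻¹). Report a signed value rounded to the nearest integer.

Ligand charges: 3×(-1) from NO₂⁻ and 3×(-1) from CN⁻ sum to -6; with overall charge -4, Co is +2.
Co is in group 9, so Co²⁺ is d⁷ (9 − 2 = 7).
Configuration: t₂g⁶ eg¹.
Orbital CFSE = 6(-0.4) + 1(0.6) = -1.8Δₒ = -1.8 × 22970 = -41346 cm⁻¹.
Pairing penalty: 3 pairs vs 2 in the high-spin reference → 1 extra × P = 16530 cm⁻¹.
Combining: -41346 + 16530 = -24816 cm⁻¹.

-24816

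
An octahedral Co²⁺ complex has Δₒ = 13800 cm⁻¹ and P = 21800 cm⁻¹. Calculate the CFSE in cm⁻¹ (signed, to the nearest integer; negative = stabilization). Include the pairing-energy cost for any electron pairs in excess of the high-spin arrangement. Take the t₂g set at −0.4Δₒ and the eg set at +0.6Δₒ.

Co is in group 9, so Co²⁺ is d⁷ (9 − 2 = 7).
Since Δₒ = 13800 cm⁻¹ < P = 21800 cm⁻¹, the complex adopts the high-spin configuration.
Configuration: t₂g⁵ eg².
Orbital CFSE = -0.8Δₒ = -0.8 × 13800 = -11040 cm⁻¹.
High-spin has no excess pairs, so no pairing correction applies.

-11040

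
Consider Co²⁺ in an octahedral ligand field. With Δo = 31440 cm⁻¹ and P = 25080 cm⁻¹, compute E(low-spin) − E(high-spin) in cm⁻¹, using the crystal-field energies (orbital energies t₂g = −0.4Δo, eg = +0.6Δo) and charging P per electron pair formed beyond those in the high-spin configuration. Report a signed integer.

-6360

Co is in group 9, so Co²⁺ is d⁷ (9 − 2 = 7).
High-spin: t₂g⁵ eg², CFSE = -0.8Δo = -25152 cm⁻¹.
For low-spin the configuration is t₂g⁶ eg¹: orbital energy -1.8 × 31440 = -56592 cm⁻¹, and 1 additional pair relative to high-spin adds 25080 cm⁻¹, giving -31512 cm⁻¹.
E(LS) − E(HS) = -31512 − (-25152) = -6360 cm⁻¹.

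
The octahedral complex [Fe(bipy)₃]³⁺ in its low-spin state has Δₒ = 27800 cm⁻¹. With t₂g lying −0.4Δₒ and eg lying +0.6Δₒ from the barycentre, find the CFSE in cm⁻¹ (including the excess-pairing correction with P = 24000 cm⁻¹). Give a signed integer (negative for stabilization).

bipy is neutral, so the +3 overall charge sits on Fe: oxidation state +3.
Group 8 minus oxidation state +3 gives a d⁵ configuration for Fe³⁺.
Configuration: t₂g⁵ eg⁰.
CFSE(orbital) = 5×(-0.4Δₒ) + 0×(0.6Δₒ) = -2.0Δₒ; with Δₒ = 27800 cm⁻¹ that is -55600 cm⁻¹.
Pairing penalty: 2 pairs vs 0 in the high-spin reference → 2 extra × P = 48000 cm⁻¹.
Net CFSE = -55600 + 48000 = -7600 cm⁻¹.

-7600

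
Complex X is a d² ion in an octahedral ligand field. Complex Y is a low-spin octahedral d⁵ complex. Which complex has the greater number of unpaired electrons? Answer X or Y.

X: For octahedral d² the high- and low-spin configurations coincide; t₂g² eg⁰ → 2 unpaired.
Y: t2g^5 e_g^0 → 1 unpaired.
So X has more unpaired electrons.

X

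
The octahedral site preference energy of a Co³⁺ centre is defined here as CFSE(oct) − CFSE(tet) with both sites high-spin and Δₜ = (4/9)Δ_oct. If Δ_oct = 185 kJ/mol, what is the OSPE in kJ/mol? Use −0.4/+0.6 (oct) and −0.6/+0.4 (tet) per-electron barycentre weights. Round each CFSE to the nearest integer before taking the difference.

-25

Co³⁺: group 9, so d-count = 9 − 3 = 6.
Octahedral high-spin t₂g⁴ eg²: CFSE = -0.4 × 185 = -74 kJ/mol.
Tetrahedral: e³ t₂³, CFSE = 3(−0.6) + 3(+0.4) = -0.6Δₜ = -0.6 × (4/9) × 185 = -49 kJ/mol.
OSPE = -74 − (-49) = -25 kJ/mol.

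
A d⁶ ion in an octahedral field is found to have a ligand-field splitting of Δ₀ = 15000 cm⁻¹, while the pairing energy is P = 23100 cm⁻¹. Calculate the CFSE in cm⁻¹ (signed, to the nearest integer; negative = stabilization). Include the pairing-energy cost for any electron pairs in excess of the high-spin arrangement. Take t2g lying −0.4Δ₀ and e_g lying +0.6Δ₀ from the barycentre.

-6000

With Δ₀ < P the complex is high-spin.
Configuration: t2g^4 e_g^2.
Orbital CFSE = -0.4Δ₀ = -0.4 × 15000 = -6000 cm⁻¹.
High-spin has no excess pairs, so no pairing correction applies.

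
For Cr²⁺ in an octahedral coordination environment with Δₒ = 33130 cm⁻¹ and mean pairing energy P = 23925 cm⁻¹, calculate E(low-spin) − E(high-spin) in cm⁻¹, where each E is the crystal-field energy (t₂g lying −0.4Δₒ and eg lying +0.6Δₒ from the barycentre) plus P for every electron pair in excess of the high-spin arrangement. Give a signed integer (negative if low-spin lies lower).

-9205

Cr²⁺: group 6, so d-count = 6 − 2 = 4.
High-spin: t₂g³ eg¹, CFSE = -0.6Δₒ = -19878 cm⁻¹.
Low-spin t₂g⁴ eg⁰ gives -1.6Δₒ = -53008 cm⁻¹, but forming 1 extra pair costs 1P = 23925 cm⁻¹, so E(LS) = -53008 + 23925 = -29083 cm⁻¹.
E(LS) − E(HS) = -29083 − (-19878) = -9205 cm⁻¹.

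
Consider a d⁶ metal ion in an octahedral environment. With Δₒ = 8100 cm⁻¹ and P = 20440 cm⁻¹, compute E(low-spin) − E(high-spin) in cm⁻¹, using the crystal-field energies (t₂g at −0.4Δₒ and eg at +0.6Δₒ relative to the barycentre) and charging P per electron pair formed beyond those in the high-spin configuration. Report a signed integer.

In the high-spin limit (t₂g⁴ eg²) the orbital term is -0.4Δₒ = -3240 cm⁻¹, with no excess pairing.
Low-spin: t₂g⁶ eg⁰, orbital CFSE = -2.4Δₒ = -19440 cm⁻¹; plus 2 excess pairs × P = +40880 cm⁻¹; total 21440 cm⁻¹.
Thus E(LS) − E(HS) = 24680 cm⁻¹.

24680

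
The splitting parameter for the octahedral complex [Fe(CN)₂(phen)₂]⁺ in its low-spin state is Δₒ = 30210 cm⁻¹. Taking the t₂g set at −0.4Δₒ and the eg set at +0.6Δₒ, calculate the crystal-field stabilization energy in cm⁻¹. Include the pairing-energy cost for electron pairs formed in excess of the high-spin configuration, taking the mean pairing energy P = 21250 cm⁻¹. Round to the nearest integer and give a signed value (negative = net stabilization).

Ligand charges: 2×(-1) from CN⁻ and 2×(+0) from phen sum to -2; with overall charge +1, Fe is +3.
Fe is in group 8, so Fe³⁺ is d⁵ (8 − 3 = 5).
Electron filling gives t₂g⁵ eg⁰.
The orbital stabilization is -2.0Δₒ = -2.0 × 30210 = -60420 cm⁻¹.
High-spin d⁵ would be t₂g³ eg² with 0 pairs; low-spin has 2, so 2 excess pairs cost +2P = +42500 cm⁻¹.
Combining: -60420 + 42500 = -17920 cm⁻¹.

-17920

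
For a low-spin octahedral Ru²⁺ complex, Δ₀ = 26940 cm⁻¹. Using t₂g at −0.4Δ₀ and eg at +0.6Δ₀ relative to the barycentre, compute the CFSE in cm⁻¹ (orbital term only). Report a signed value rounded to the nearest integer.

Ru sits in group 8; removing 2 electrons leaves Ru²⁺ with 8 − 2 = 6 d electrons.
The d⁶ electrons fill as t₂g⁶ eg⁰.
The orbital stabilization is -2.4Δ₀ = -2.4 × 26940 = -64656 cm⁻¹.

-64656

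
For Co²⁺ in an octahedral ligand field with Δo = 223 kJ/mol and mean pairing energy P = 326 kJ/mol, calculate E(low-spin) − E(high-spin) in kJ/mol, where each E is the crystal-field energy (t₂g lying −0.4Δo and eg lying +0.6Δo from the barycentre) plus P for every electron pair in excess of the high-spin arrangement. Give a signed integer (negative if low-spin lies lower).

103

Co sits in group 9; removing 2 electrons leaves Co²⁺ with 9 − 2 = 7 d electrons.
High-spin: t₂g⁵ eg², CFSE = -0.8Δo = -178 kJ/mol.
For low-spin the configuration is t₂g⁶ eg¹: orbital energy -1.8 × 223 = -401 kJ/mol, and 1 additional pair relative to high-spin adds 326 kJ/mol, giving -75 kJ/mol.
The difference is -75 − (-178) = 103 kJ/mol, so high-spin lies lower.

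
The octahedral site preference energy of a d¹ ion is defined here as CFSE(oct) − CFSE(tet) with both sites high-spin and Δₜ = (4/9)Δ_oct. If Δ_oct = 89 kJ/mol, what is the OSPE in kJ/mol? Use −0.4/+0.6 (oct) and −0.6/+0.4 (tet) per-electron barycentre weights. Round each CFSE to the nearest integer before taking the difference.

In an octahedral site d¹ (HS) is t₂g¹ eg⁰, giving CFSE(oct) = -0.4Δ_oct = -36 kJ/mol.
Tetrahedral: e¹ t₂⁰, CFSE = 1(−0.6) + 0(+0.4) = -0.6Δₜ = -0.6 × (4/9) × 89 = -24 kJ/mol.
OSPE = -36 − (-24) = -12 kJ/mol.

-12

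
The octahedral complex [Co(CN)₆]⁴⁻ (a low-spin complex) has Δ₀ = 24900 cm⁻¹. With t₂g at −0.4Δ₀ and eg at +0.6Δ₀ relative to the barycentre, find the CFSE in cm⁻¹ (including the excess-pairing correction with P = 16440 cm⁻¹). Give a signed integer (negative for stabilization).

-28380

Each CN⁻ contributes -1; 6 × (-1) = -6. With overall charge -4, Co is in the +2 oxidation state.
Co is in group 9, so Co²⁺ is d⁷ (9 − 2 = 7).
The d⁷ electrons fill as t₂g⁶ eg¹.
Orbital CFSE = 6(-0.4) + 1(0.6) = -1.8Δ₀ = -1.8 × 24900 = -44820 cm⁻¹.
Pairing penalty: 3 pairs vs 2 in the high-spin reference → 1 extra × P = 16440 cm⁻¹.
Overall CFSE = -44820 + 16440 = -28380 cm⁻¹.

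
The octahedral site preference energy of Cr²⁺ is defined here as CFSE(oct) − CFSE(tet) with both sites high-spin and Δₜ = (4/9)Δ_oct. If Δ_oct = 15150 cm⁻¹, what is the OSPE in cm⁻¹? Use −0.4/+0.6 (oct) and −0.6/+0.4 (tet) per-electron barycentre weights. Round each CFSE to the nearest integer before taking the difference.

Cr sits in group 6; removing 2 electrons leaves Cr²⁺ with 6 − 2 = 4 d electrons.
In an octahedral site d⁴ (HS) is t₂g³ eg¹, giving CFSE(oct) = -0.6Δ_oct = -9090 cm⁻¹.
Tetrahedral e² t₂² gives -0.4Δₜ = -0.4 × (4/9) × 15150 = -2693 cm⁻¹.
OSPE = CFSE(oct) − CFSE(tet) = -9090 − (-2693) = -6397 cm⁻¹.

-6397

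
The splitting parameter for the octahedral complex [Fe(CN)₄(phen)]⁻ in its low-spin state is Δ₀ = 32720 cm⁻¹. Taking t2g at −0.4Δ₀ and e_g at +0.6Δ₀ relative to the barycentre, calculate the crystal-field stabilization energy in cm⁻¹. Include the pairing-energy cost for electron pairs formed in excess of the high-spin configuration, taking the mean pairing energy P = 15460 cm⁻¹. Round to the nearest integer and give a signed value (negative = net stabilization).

Ligand charges: 4×(-1) from CN⁻ and 1×(+0) from phen sum to -4; with overall charge -1, Fe is +3.
Fe³⁺: group 8, so d-count = 8 − 3 = 5.
Configuration: t2g^5 e_g^0.
CFSE(orbital) = 5×(-0.4Δ₀) + 0×(0.6Δ₀) = -2.0Δ₀; with Δ₀ = 32720 cm⁻¹ that is -65440 cm⁻¹.
Relative to high-spin t2g^3 e_g^2 (0 paired), the low-spin configuration has 2 additional pairs, contributing +2 × 15460 = +30920 cm⁻¹.
Combining: -65440 + 30920 = -34520 cm⁻¹.

-34520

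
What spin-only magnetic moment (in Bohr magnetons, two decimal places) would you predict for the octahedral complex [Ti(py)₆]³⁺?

1.73 Bohr magnetons

py is neutral, so the +3 overall charge sits on Ti: oxidation state +3.
Ti sits in group 4; removing 3 electrons leaves Ti³⁺ with 4 − 3 = 1 d electrons.
For octahedral d¹ the high- and low-spin configurations coincide.
Configuration: t2g^1 e_g^0 → 1 unpaired electron.
μ(spin-only) = √[1(1+2)] = √3 ≈ 1.73 Bohr magnetons.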